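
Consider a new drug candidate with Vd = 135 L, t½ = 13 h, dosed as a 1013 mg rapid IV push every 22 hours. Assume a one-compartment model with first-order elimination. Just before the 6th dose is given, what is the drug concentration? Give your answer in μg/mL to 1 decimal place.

f = (1/2)^(τ/t½) = (1/2)^(22/13) ≈ 0.3094.
C₀ = D/Vd = 1013/135 ≈ 7.504 μg/mL.
Before the 6th dose, 5 doses have been given. Superposition: Cmin = C₀·(f + f² + … + f^5).
≈ 7.504 × (0.3094 + 0.0957 + 0.0296 + 0.0092 + 0.0028) ≈ 7.504 × 0.4467 ≈ 3.352 μg/mL.

3.4 μg/mL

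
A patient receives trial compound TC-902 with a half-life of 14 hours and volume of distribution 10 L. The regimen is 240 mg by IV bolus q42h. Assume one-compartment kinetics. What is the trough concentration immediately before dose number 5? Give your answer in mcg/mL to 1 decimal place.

f = (1/2)^(τ/t½) = (1/2)^(42/14) ≈ 0.1250.
C₀ = D/Vd = 240/10 ≈ 24.000 mcg/mL.
Before the 5th dose, 4 doses have been given. Superposition: Cmin = C₀·(f + f² + … + f^4).
≈ 24.000 × (0.1250 + 0.0156 + 0.0020 + 0.0002) ≈ 24.000 × 0.1428 ≈ 3.427 mcg/mL.

3.4 mcg/mL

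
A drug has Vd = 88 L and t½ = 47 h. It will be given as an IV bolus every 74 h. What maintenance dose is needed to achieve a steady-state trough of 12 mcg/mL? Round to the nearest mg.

2089 mg

τ/t½ = 74/47 ≈ 1.5745, so f = (1/2)^(74/47) ≈ 0.335767.
Cmin,ss = (D/Vd)·f/(1−f), so D = Cmin,ss·Vd·(1−f)/f.
D = 12 × 88 × (1−f)/f ≈ 12 × 88 × 1.97826 ≈ 2089.04 mg.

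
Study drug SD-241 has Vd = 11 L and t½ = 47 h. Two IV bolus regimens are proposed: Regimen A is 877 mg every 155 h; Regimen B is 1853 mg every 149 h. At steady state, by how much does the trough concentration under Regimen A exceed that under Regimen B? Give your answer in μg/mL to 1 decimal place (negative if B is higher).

Regimen A: f = (1/2)^(155/47) ≈ 0.1017; Cmin,ss = (877/11)·f/(1−f) ≈ 9.026 μg/mL.
Regimen B: f = (1/2)^(149/47) ≈ 0.1111; Cmin,ss = (1853/11)·f/(1−f) ≈ 21.054 μg/mL.
Difference ≈ 9.026 − 21.054 ≈ -12.028 μg/mL.

-12.0 μg/mL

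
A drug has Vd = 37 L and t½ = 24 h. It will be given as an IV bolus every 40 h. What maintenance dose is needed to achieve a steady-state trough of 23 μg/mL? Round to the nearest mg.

1851 mg

τ/t½ = 40/24 ≈ 1.6667, so f = (1/2)^(40/24) ≈ 0.314980.
Cmin,ss = (D/Vd)·f/(1−f), so D = Cmin,ss·Vd·(1−f)/f.
D = 23 × 37 × (1−f)/f ≈ 23 × 37 × 2.17480 ≈ 1850.75 mg.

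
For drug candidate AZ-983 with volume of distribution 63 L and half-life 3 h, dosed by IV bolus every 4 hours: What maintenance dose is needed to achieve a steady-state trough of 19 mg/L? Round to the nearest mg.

τ/t½ = 4/3 ≈ 1.3333, so f = (1/2)^(4/3) ≈ 0.396850.
Cmin,ss = (D/Vd)·f/(1−f), so D = Cmin,ss·Vd·(1−f)/f.
D = 19 × 63 × (1−f)/f ≈ 19 × 63 × 1.51984 ≈ 1819.25 mg.

1819 mg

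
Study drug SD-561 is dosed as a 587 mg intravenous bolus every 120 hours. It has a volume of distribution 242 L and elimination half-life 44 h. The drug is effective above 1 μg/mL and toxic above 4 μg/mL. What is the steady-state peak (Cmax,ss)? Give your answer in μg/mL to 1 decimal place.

Over one 120-h interval, 120/44 ≈ 2.7273 half-lives elapse, leaving f ≈ 0.1510 of each dose.
At steady state, accumulation factor R = 1/(1 − e^(−kτ)) ≈ 1.1779.
Single-dose peak C₀ = D/Vd = 587/242 ≈ 2.426 μg/mL.
Steady-state peak Cmax,ss = C₀·R ≈ 2.426 × 1.1779 ≈ 2.858 μg/mL.
Peak 2.9 μg/mL vs MTC 4 μg/mL: below toxic threshold.

2.9 μg/mL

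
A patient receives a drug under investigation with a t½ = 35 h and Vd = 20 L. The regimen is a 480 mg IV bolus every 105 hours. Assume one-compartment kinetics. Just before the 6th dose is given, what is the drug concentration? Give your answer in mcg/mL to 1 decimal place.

f = (1/2)^(τ/t½) = (1/2)^(105/35) ≈ 0.1250.
C₀ = D/Vd = 480/20 ≈ 24.000 mcg/mL.
Before the 6th dose, 5 doses have been given. Superposition: Cmin = C₀·(f + f² + … + f^5).
≈ 24.000 × (0.1250 + 0.0156 + 0.0020 + 0.0002 + 0.0000) ≈ 24.000 × 0.1428 ≈ 3.427 mcg/mL.

3.4 mcg/mL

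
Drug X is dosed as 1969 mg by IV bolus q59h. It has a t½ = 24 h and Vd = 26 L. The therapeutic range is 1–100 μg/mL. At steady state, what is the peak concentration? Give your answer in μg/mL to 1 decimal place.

92.6 μg/mL

τ/t½ = 59/24 ≈ 2.4583, so fraction remaining f = (1/2)^(59/24) ≈ 0.1820.
At steady state, accumulation factor R = 1/(1 − e^(−kτ)) ≈ 1.2225.
Each bolus raises the concentration by D/Vd = 1969/26 ≈ 75.731 μg/mL.
Steady-state peak Cmax,ss = C₀·R ≈ 75.731 × 1.2225 ≈ 92.581 μg/mL.
Peak 92.6 μg/mL vs MTC 100 μg/mL: below toxic threshold.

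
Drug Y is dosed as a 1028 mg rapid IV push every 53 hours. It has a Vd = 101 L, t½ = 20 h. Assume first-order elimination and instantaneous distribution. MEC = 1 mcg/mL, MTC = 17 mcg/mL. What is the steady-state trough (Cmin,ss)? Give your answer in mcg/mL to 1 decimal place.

k = ln2/t½ = ln2/20 ≈ 0.034657 h⁻¹; fraction remaining f = e^(−kτ) = e^(−0.034657×53) ≈ 0.1593.
At steady state, accumulation factor R = 1/(1 − e^(−kτ)) ≈ 1.1895.
Each bolus raises the concentration by D/Vd = 1028/101 ≈ 10.178 mcg/mL.
Cmax,ss = C₀/(1 − f) ≈ 10.178/0.8407 ≈ 12.107 mcg/mL.
One interval later, Cmin,ss = Cmax,ss·e^(−kτ) ≈ 12.107 × 0.1593 ≈ 1.929 mcg/mL.
Trough 1.9 mcg/mL vs MEC 1 mcg/mL: adequate.

1.9 mcg/mL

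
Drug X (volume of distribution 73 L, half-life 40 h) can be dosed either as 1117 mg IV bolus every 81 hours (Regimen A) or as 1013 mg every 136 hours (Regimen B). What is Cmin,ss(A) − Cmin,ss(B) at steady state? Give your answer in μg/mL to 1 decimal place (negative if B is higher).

3.5 μg/mL

Regimen A: f = (1/2)^(81/40) ≈ 0.2457; Cmin,ss = (1117/73)·f/(1−f) ≈ 4.984 μg/mL.
Regimen B: f = (1/2)^(136/40) ≈ 0.0947; Cmin,ss = (1013/73)·f/(1−f) ≈ 1.452 μg/mL.
Difference ≈ 4.984 − 1.452 ≈ 3.532 μg/mL.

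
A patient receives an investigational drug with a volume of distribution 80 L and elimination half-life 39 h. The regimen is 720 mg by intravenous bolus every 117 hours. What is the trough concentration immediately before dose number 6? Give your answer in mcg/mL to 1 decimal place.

1.3 mcg/mL

f = (1/2)^(τ/t½) = (1/2)^(117/39) ≈ 0.1250.
C₀ = D/Vd = 720/80 ≈ 9.000 mcg/mL.
Before the 6th dose, 5 doses have been given. Superposition: Cmin = C₀·(f + f² + … + f^5).
≈ 9.000 × (0.1250 + 0.0156 + 0.0020 + 0.0002 + 0.0000) ≈ 9.000 × 0.1428 ≈ 1.285 mcg/mL.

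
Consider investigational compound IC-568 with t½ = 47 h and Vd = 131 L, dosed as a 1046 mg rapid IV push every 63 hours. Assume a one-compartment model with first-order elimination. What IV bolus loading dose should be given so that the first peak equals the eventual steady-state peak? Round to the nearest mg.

1729 mg

f = (1/2)^(63/47) ≈ 0.394904; accumulation ratio R = 1/(1−f) ≈ 1.65263.
Loading dose to hit Cmax,ss on first dose: D_load = D_maint·R ≈ 1046 × 1.65263 ≈ 1728.65 mg.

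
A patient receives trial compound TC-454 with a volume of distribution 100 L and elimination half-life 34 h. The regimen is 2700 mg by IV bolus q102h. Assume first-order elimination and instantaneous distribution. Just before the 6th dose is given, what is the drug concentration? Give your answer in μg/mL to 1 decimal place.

f = (1/2)^(τ/t½) = (1/2)^(102/34) ≈ 0.1250.
C₀ = D/Vd = 2700/100 ≈ 27.000 μg/mL.
Before the 6th dose, 5 doses have been given. Superposition: Cmin = C₀·(f + f² + … + f^5).
≈ 27.000 × (0.1250 + 0.0156 + 0.0020 + 0.0002 + 0.0000) ≈ 27.000 × 0.1428 ≈ 3.856 μg/mL.

3.9 μg/mL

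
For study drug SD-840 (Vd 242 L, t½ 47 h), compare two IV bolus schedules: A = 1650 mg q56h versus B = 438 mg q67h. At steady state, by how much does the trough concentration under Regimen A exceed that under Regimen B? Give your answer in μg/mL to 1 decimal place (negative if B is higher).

4.2 μg/mL

Regimen A: f = (1/2)^(56/47) ≈ 0.4379; Cmin,ss = (1650/242)·f/(1−f) ≈ 5.312 μg/mL.
Regimen B: f = (1/2)^(67/47) ≈ 0.3723; Cmin,ss = (438/242)·f/(1−f) ≈ 1.073 μg/mL.
Difference ≈ 5.312 − 1.073 ≈ 4.239 μg/mL.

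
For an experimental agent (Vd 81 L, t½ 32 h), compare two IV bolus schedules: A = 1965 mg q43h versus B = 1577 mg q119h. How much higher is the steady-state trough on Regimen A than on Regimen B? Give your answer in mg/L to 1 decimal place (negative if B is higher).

Regimen A: f = (1/2)^(43/32) ≈ 0.3940; Cmin,ss = (1965/81)·f/(1−f) ≈ 15.773 mg/L.
Regimen B: f = (1/2)^(119/32) ≈ 0.0760; Cmin,ss = (1577/81)·f/(1−f) ≈ 1.601 mg/L.
Difference ≈ 15.773 − 1.601 ≈ 14.172 mg/L.

14.2 mg/L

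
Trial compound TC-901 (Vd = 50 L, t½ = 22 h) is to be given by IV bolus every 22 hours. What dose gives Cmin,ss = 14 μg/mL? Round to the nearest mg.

700 mg

τ/t½ = 22/22 ≈ 1, so f = (1/2)^(22/22) ≈ 0.500000.
Cmin,ss = (D/Vd)·f/(1−f), so D = Cmin,ss·Vd·(1−f)/f.
D = 14 × 50 × (1−f)/f ≈ 14 × 50 × 1.00000 ≈ 700.00 mg.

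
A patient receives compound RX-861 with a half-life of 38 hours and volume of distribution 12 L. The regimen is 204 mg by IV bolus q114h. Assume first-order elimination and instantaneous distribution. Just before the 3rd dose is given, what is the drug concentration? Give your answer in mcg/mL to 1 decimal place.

f = (1/2)^(τ/t½) = (1/2)^(114/38) ≈ 0.1250.
C₀ = D/Vd = 204/12 ≈ 17.000 mcg/mL.
Before the 3rd dose, 2 doses have been given. Superposition: Cmin = C₀·(f + f²).
≈ 17.000 × (0.1250 + 0.0156) ≈ 17.000 × 0.1406 ≈ 2.390 mcg/mL.

2.4 mcg/mL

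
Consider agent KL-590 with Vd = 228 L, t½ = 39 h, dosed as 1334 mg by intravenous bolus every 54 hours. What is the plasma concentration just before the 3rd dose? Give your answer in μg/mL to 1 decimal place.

f = (1/2)^(τ/t½) = (1/2)^(54/39) ≈ 0.3830.
C₀ = D/Vd = 1334/228 ≈ 5.851 μg/mL.
Before the 3rd dose, 2 doses have been given. Superposition: Cmin = C₀·(f + f²).
≈ 5.851 × (0.3830 + 0.1467) ≈ 5.851 × 0.5297 ≈ 3.099 μg/mL.

3.1 μg/mL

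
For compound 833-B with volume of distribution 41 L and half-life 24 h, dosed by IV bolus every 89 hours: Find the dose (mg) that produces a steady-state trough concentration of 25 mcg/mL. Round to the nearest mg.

τ/t½ = 89/24 ≈ 3.7083, so f = (1/2)^(89/24) ≈ 0.076503.
Cmin,ss = (D/Vd)·f/(1−f), so D = Cmin,ss·Vd·(1−f)/f.
D = 25 × 41 × (1−f)/f ≈ 25 × 41 × 12.07138 ≈ 12373.16 mg.

12373 mg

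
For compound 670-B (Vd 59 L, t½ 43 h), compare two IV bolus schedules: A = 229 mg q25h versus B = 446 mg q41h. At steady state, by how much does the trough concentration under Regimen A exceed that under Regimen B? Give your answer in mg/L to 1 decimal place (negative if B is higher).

-0.3 mg/L

Regimen A: f = (1/2)^(25/43) ≈ 0.6683; Cmin,ss = (229/59)·f/(1−f) ≈ 7.820 mg/L.
Regimen B: f = (1/2)^(41/43) ≈ 0.5164; Cmin,ss = (446/59)·f/(1−f) ≈ 8.072 mg/L.
Difference ≈ 7.820 − 8.072 ≈ -0.252 mg/L.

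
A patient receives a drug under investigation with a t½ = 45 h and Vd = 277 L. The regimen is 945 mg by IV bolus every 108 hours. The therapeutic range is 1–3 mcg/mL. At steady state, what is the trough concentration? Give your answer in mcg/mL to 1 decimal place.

τ/t½ = 108/45 ≈ 2.4, so fraction remaining f = (1/2)^(108/45) ≈ 0.1895.
Single-dose peak C₀ = D/Vd = 945/277 ≈ 3.412 mcg/mL.
Steady-state trough Cmin,ss = C₀·f/(1−f) ≈ 3.412 × 0.1895/0.8105 ≈ 0.798 mcg/mL.
Trough 0.8 mcg/mL vs MEC 1 mcg/mL: subtherapeutic.

0.8 mcg/mL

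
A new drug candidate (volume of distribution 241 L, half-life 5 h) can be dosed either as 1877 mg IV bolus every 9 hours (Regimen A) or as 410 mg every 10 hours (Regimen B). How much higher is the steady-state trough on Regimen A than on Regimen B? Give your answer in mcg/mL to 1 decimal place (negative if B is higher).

2.6 mcg/mL

Regimen A: f = (1/2)^(9/5) ≈ 0.2872; Cmin,ss = (1877/241)·f/(1−f) ≈ 3.138 mcg/mL.
Regimen B: f = (1/2)^(10/5) ≈ 0.2500; Cmin,ss = (410/241)·f/(1−f) ≈ 0.567 mcg/mL.
Difference ≈ 3.138 − 0.567 ≈ 2.571 mcg/mL.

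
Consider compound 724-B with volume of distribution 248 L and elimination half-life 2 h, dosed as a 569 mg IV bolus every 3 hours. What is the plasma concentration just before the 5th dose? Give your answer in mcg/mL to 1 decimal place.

1.2 mcg/mL

f = (1/2)^(τ/t½) = (1/2)^(3/2) ≈ 0.3536.
C₀ = D/Vd = 569/248 ≈ 2.294 mcg/mL.
Before the 5th dose, 4 doses have been given. Superposition: Cmin = C₀·(f + f² + … + f^4).
≈ 2.294 × (0.3536 + 0.1250 + 0.0442 + 0.0156) ≈ 2.294 × 0.5384 ≈ 1.235 mcg/mL.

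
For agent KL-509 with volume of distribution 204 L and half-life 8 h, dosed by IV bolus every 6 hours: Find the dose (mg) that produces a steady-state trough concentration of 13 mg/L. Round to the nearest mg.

τ/t½ = 6/8 ≈ 0.75, so f = (1/2)^(6/8) ≈ 0.594604.
Cmin,ss = (D/Vd)·f/(1−f), so D = Cmin,ss·Vd·(1−f)/f.
D = 13 × 204 × (1−f)/f ≈ 13 × 204 × 0.68179 ≈ 1808.11 mg.

1808 mg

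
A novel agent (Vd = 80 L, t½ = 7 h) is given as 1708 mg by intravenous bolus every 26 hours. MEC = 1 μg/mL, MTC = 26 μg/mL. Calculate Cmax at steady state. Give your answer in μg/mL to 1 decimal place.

23.1 μg/mL

k = ln2/t½ = ln2/7 ≈ 0.099021 h⁻¹; fraction remaining f = e^(−kτ) = e^(−0.099021×26) ≈ 0.0762.
At steady state, accumulation factor R = 1/(1 − e^(−kτ)) ≈ 1.0825.
Single-dose peak C₀ = D/Vd = 1708/80 ≈ 21.350 μg/mL.
Cmax,ss = C₀/(1 − f) ≈ 21.350/0.9238 ≈ 23.111 μg/mL.
Peak 23.1 μg/mL vs MTC 26 μg/mL: below toxic threshold.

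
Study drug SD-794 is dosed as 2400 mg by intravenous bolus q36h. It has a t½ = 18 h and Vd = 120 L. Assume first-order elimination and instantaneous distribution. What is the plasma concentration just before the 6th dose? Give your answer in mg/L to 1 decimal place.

f = (1/2)^(τ/t½) = (1/2)^(36/18) ≈ 0.2500.
C₀ = D/Vd = 2400/120 ≈ 20.000 mg/L.
Before the 6th dose, 5 doses have been given. Superposition: Cmin = C₀·(f + f² + … + f^5).
≈ 20.000 × (0.2500 + 0.0625 + 0.0156 + 0.0039 + 0.0010) ≈ 20.000 × 0.3330 ≈ 6.660 mg/L.

6.7 mg/L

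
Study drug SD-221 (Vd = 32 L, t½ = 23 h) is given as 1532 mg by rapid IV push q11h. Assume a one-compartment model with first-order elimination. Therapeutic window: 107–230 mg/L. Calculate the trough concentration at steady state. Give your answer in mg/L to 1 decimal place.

τ/t½ = 11/23 ≈ 0.47826, so fraction remaining f = (1/2)^(11/23) ≈ 0.7178.
Each bolus raises the concentration by D/Vd = 1532/32 ≈ 47.875 mg/L.
Steady-state trough Cmin,ss = C₀·f/(1−f) ≈ 47.875 × 0.7178/0.2822 ≈ 121.774 mg/L.
Trough 121.8 mg/L vs MEC 107 mg/L: adequate.

121.8 mg/L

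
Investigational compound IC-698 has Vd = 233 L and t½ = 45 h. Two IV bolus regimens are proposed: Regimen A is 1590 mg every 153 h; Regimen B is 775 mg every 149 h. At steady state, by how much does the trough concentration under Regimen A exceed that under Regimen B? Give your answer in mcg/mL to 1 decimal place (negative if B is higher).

0.3 mcg/mL

Regimen A: f = (1/2)^(153/45) ≈ 0.0947; Cmin,ss = (1590/233)·f/(1−f) ≈ 0.714 mcg/mL.
Regimen B: f = (1/2)^(149/45) ≈ 0.1008; Cmin,ss = (775/233)·f/(1−f) ≈ 0.373 mcg/mL.
Difference ≈ 0.714 − 0.373 ≈ 0.341 mcg/mL.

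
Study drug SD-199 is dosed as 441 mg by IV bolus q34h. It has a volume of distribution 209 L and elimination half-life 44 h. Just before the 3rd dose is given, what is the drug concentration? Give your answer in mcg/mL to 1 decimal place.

f = (1/2)^(τ/t½) = (1/2)^(34/44) ≈ 0.5853.
C₀ = D/Vd = 441/209 ≈ 2.110 mcg/mL.
Before the 3rd dose, 2 doses have been given. Superposition: Cmin = C₀·(f + f²).
≈ 2.110 × (0.5853 + 0.3426) ≈ 2.110 × 0.9279 ≈ 1.958 mcg/mL.

2.0 mcg/mL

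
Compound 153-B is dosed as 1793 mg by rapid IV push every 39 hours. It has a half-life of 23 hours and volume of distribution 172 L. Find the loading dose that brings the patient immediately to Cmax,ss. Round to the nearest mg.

f = (1/2)^(39/23) ≈ 0.308715; accumulation ratio R = 1/(1−f) ≈ 1.44658.
Loading dose to hit Cmax,ss on first dose: D_load = D_maint·R ≈ 1793 × 1.44658 ≈ 2593.72 mg.

2594 mg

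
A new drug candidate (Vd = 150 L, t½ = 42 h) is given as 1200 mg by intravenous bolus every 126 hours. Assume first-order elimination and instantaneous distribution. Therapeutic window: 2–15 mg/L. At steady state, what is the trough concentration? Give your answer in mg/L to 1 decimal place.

1.1 mg/L

τ = 126 h = 3 half-lives, so f = (1/2)^3 = 0.125.
At steady state, R = 1/(1 − 0.125) = 8/7.
Single-dose peak C₀ = D/Vd = 1200/150 = 8 mg/L.
Steady-state peak Cmax,ss = C₀·R = 8 × 8/7 ≈ 9.143 mg/L.
Steady-state trough Cmin,ss = Cmax,ss·f ≈ 9.143 × 0.125 ≈ 1.143 mg/L.
Trough 1.1 mg/L vs MEC 2 mg/L: subtherapeutic.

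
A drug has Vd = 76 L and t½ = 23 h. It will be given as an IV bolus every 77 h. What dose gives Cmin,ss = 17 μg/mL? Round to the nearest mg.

τ/t½ = 77/23 ≈ 3.3478, so f = (1/2)^(77/23) ≈ 0.098221.
Cmin,ss = (D/Vd)·f/(1−f), so D = Cmin,ss·Vd·(1−f)/f.
D = 17 × 76 × (1−f)/f ≈ 17 × 76 × 9.18112 ≈ 11862.01 mg.

11862 mg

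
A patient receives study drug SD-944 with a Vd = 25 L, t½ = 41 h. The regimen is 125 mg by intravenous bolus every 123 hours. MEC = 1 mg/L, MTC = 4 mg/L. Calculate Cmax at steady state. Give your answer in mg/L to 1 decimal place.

5.7 mg/L

The dosing interval is 3 half-lives, so f = 2^(−3) = 0.125.
Accumulation ratio R = 1/(1 − f) = 1/0.875 = 8/7.
Single-dose peak C₀ = D/Vd = 125/25 = 5 mg/L.
Steady-state peak Cmax,ss = C₀·R = 5 × 8/7 ≈ 5.714 mg/L.
Peak 5.7 mg/L vs MTC 4 mg/L: exceeds toxic threshold.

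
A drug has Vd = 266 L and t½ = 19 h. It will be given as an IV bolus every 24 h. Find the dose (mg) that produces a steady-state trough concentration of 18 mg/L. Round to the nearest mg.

τ/t½ = 24/19 ≈ 1.2632, so f = (1/2)^(24/19) ≈ 0.416631.
Cmin,ss = (D/Vd)·f/(1−f), so D = Cmin,ss·Vd·(1−f)/f.
D = 18 × 266 × (1−f)/f ≈ 18 × 266 × 1.40021 ≈ 6704.21 mg.

6704 mg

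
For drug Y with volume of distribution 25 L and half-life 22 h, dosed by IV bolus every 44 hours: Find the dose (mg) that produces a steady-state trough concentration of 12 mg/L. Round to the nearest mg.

900 mg

τ/t½ = 44/22 ≈ 2, so f = (1/2)^(44/22) ≈ 0.250000.
Cmin,ss = (D/Vd)·f/(1−f), so D = Cmin,ss·Vd·(1−f)/f.
D = 12 × 25 × (1−f)/f ≈ 12 × 25 × 3.00000 ≈ 900.00 mg.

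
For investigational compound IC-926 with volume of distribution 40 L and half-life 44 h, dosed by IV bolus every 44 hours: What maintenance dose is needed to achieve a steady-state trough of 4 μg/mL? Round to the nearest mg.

τ/t½ = 44/44 ≈ 1, so f = (1/2)^(44/44) ≈ 0.500000.
Cmin,ss = (D/Vd)·f/(1−f), so D = Cmin,ss·Vd·(1−f)/f.
D = 4 × 40 × (1−f)/f ≈ 4 × 40 × 1.00000 ≈ 160.00 mg.

160 mg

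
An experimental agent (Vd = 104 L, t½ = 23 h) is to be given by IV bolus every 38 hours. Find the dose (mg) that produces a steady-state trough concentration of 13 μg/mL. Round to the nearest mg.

τ/t½ = 38/23 ≈ 1.6522, so f = (1/2)^(38/23) ≈ 0.318160.
Cmin,ss = (D/Vd)·f/(1−f), so D = Cmin,ss·Vd·(1−f)/f.
D = 13 × 104 × (1−f)/f ≈ 13 × 104 × 2.14307 ≈ 2897.43 mg.

2897 mg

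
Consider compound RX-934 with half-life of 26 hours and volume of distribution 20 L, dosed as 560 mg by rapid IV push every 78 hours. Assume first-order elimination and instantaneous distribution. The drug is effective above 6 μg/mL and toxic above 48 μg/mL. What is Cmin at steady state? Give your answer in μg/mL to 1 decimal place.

The dosing interval is 3 half-lives, so f = 2^(−3) = 0.125.
At steady state, R = 1/(1 − 0.125) = 8/7.
Single-dose peak C₀ = D/Vd = 560/20 = 28 μg/mL.
Steady-state peak Cmax,ss = C₀·R = 28 × 8/7 ≈ 32.000 μg/mL.
Steady-state trough Cmin,ss = Cmax,ss·f ≈ 32.000 × 0.125 ≈ 4.000 μg/mL.
Trough 4.0 μg/mL vs MEC 6 μg/mL: subtherapeutic.

4.0 μg/mL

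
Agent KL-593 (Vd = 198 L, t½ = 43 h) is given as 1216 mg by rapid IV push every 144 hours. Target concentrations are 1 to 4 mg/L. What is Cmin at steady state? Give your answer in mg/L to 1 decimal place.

0.7 mg/L

τ/t½ = 144/43 ≈ 3.3488, so fraction remaining f = (1/2)^(144/43) ≈ 0.0982.
Single-dose peak C₀ = D/Vd = 1216/198 ≈ 6.141 mg/L.
Steady-state trough Cmin,ss = C₀·f/(1−f) ≈ 6.141 × 0.0982/0.9018 ≈ 0.669 mg/L.
Trough 0.7 mg/L vs MEC 1 mg/L: subtherapeutic.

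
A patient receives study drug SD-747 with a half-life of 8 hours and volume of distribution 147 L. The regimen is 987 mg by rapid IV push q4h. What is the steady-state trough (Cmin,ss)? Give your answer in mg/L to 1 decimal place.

k = ln2/t½ = ln2/8 ≈ 0.086643 h⁻¹; fraction remaining f = e^(−kτ) = e^(−0.086643×4) ≈ 0.7071.
Accumulation ratio R = 1/(1 − f) ≈ 1/0.2929 ≈ 3.4141.
Single-dose peak C₀ = D/Vd = 987/147 ≈ 6.714 mg/L.
Steady-state peak Cmax,ss = C₀·R ≈ 6.714 × 3.4141 ≈ 22.922 mg/L.
One interval later, Cmin,ss = Cmax,ss·e^(−kτ) ≈ 22.922 × 0.7071 ≈ 16.208 mg/L.

16.2 mg/L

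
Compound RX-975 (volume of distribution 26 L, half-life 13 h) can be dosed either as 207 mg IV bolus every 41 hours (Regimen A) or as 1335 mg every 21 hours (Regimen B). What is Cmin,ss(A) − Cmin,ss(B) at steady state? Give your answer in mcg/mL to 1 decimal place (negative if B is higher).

-23.9 mcg/mL

Regimen A: f = (1/2)^(41/13) ≈ 0.1124; Cmin,ss = (207/26)·f/(1−f) ≈ 1.008 mcg/mL.
Regimen B: f = (1/2)^(21/13) ≈ 0.3264; Cmin,ss = (1335/26)·f/(1−f) ≈ 24.880 mcg/mL.
Difference ≈ 1.008 − 24.880 ≈ -23.872 mcg/mL.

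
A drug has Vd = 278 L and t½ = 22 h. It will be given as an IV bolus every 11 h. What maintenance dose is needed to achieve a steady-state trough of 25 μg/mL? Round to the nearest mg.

τ/t½ = 11/22 ≈ 0.5, so f = (1/2)^(11/22) ≈ 0.707107.
Cmin,ss = (D/Vd)·f/(1−f), so D = Cmin,ss·Vd·(1−f)/f.
D = 25 × 278 × (1−f)/f ≈ 25 × 278 × 0.41421 ≈ 2878.76 mg.

2879 mg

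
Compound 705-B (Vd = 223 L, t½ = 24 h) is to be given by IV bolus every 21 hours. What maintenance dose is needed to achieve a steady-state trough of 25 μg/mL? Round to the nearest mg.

τ/t½ = 21/24 ≈ 0.875, so f = (1/2)^(21/24) ≈ 0.545254.
Cmin,ss = (D/Vd)·f/(1−f), so D = Cmin,ss·Vd·(1−f)/f.
D = 25 × 223 × (1−f)/f ≈ 25 × 223 × 0.83401 ≈ 4649.61 mg.

4650 mg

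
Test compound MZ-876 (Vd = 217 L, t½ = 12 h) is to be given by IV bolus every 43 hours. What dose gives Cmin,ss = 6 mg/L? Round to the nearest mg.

τ/t½ = 43/12 ≈ 3.5833, so f = (1/2)^(43/12) ≈ 0.083427.
Cmin,ss = (D/Vd)·f/(1−f), so D = Cmin,ss·Vd·(1−f)/f.
D = 6 × 217 × (1−f)/f ≈ 6 × 217 × 10.98653 ≈ 14304.46 mg.

14304 mg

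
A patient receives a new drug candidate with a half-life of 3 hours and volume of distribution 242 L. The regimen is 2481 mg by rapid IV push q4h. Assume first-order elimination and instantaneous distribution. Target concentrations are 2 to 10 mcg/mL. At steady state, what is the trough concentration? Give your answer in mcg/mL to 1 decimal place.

6.7 mcg/mL

Over one 4-h interval, 4/3 ≈ 1.3333 half-lives elapse, leaving f ≈ 0.3969 of each dose.
Single-dose peak C₀ = D/Vd = 2481/242 ≈ 10.252 mcg/mL.
Steady-state trough Cmin,ss = C₀·f/(1−f) ≈ 10.252 × 0.3969/0.6031 ≈ 6.747 mcg/mL.
Trough 6.7 mcg/mL vs MEC 2 mcg/mL: adequate.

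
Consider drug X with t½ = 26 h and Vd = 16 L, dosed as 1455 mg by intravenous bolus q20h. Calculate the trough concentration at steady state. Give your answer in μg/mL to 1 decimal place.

129.1 μg/mL

k = ln2/t½ = ln2/26 ≈ 0.026660 h⁻¹; fraction remaining f = e^(−kτ) = e^(−0.026660×20) ≈ 0.5867.
Accumulation ratio R = 1/(1 − f) ≈ 1/0.4133 ≈ 2.4195.
Single-dose peak C₀ = D/Vd = 1455/16 ≈ 90.938 μg/mL.
Steady-state peak Cmax,ss = C₀·R ≈ 90.938 × 2.4195 ≈ 220.024 μg/mL.
Steady-state trough Cmin,ss = Cmax,ss·f ≈ 220.024 × 0.5867 ≈ 129.088 μg/mL.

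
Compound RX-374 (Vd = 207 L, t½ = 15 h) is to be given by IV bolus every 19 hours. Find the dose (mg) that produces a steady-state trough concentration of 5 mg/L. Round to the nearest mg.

1455 mg

τ/t½ = 19/15 ≈ 1.2667, so f = (1/2)^(19/15) ≈ 0.415619.
Cmin,ss = (D/Vd)·f/(1−f), so D = Cmin,ss·Vd·(1−f)/f.
D = 5 × 207 × (1−f)/f ≈ 5 × 207 × 1.40605 ≈ 1455.26 mg.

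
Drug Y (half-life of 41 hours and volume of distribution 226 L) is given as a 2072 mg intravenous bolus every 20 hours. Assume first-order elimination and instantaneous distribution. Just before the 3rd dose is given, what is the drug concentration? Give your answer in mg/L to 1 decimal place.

f = (1/2)^(τ/t½) = (1/2)^(20/41) ≈ 0.7131.
C₀ = D/Vd = 2072/226 ≈ 9.168 mg/L.
Before the 3rd dose, 2 doses have been given. Superposition: Cmin = C₀·(f + f²).
≈ 9.168 × (0.7131 + 0.5085) ≈ 9.168 × 1.2216 ≈ 11.200 mg/L.

11.2 mg/L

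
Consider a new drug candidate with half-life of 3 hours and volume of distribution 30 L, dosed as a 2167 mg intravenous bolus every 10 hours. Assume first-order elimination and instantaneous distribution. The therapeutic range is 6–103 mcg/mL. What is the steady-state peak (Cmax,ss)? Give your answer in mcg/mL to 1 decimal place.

k = ln2/t½ = ln2/3 ≈ 0.231049 h⁻¹; fraction remaining f = e^(−kτ) = e^(−0.231049×10) ≈ 0.0992.
Accumulation ratio R = 1/(1 − f) ≈ 1/0.9008 ≈ 1.1101.
Each bolus raises the concentration by D/Vd = 2167/30 ≈ 72.233 mcg/mL.
Steady-state peak Cmax,ss = C₀·R ≈ 72.233 × 1.1101 ≈ 80.186 mcg/mL.
Peak 80.2 mcg/mL vs MTC 103 mcg/mL: below toxic threshold.

80.2 mcg/mL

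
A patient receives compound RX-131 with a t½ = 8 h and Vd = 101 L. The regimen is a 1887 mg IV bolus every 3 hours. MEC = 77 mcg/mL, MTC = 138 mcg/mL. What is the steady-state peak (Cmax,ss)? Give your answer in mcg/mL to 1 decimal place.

τ/t½ = 3/8 ≈ 0.375, so fraction remaining f = (1/2)^(3/8) ≈ 0.7711.
Accumulation ratio R = 1/(1 − f) ≈ 1/0.2289 ≈ 4.3687.
Each bolus raises the concentration by D/Vd = 1887/101 ≈ 18.683 mcg/mL.
Steady-state peak Cmax,ss = C₀·R ≈ 18.683 × 4.3687 ≈ 81.620 mcg/mL.
Peak 81.6 mcg/mL vs MTC 138 mcg/mL: below toxic threshold.

81.6 mcg/mL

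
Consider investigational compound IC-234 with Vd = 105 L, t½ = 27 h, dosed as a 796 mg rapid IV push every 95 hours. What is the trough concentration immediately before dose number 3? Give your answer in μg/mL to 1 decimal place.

0.7 μg/mL

f = (1/2)^(τ/t½) = (1/2)^(95/27) ≈ 0.0873.
C₀ = D/Vd = 796/105 ≈ 7.581 μg/mL.
Before the 3rd dose, 2 doses have been given. Superposition: Cmin = C₀·(f + f²).
≈ 7.581 × (0.0873 + 0.0076) ≈ 7.581 × 0.0949 ≈ 0.719 μg/mL.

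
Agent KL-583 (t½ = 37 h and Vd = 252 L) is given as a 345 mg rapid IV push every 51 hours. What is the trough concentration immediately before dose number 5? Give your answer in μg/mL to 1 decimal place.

f = (1/2)^(τ/t½) = (1/2)^(51/37) ≈ 0.3847.
C₀ = D/Vd = 345/252 ≈ 1.369 μg/mL.
Before the 5th dose, 4 doses have been given. Superposition: Cmin = C₀·(f + f² + … + f^4).
≈ 1.369 × (0.3847 + 0.1480 + 0.0569 + 0.0219) ≈ 1.369 × 0.6115 ≈ 0.837 μg/mL.

0.8 μg/mL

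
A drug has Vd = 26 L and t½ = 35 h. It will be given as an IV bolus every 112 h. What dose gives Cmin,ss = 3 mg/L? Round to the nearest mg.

639 mg

τ/t½ = 112/35 ≈ 3.2, so f = (1/2)^(112/35) ≈ 0.108819.
Cmin,ss = (D/Vd)·f/(1−f), so D = Cmin,ss·Vd·(1−f)/f.
D = 3 × 26 × (1−f)/f ≈ 3 × 26 × 8.18957 ≈ 638.79 mg.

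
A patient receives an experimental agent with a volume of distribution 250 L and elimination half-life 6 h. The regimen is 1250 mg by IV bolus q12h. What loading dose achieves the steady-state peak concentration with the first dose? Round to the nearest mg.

1667 mg

f = (1/2)^(12/6) ≈ 0.250000; accumulation ratio R = 1/(1−f) ≈ 1.33333.
Loading dose to hit Cmax,ss on first dose: D_load = D_maint·R ≈ 1250 × 1.33333 ≈ 1666.66 mg.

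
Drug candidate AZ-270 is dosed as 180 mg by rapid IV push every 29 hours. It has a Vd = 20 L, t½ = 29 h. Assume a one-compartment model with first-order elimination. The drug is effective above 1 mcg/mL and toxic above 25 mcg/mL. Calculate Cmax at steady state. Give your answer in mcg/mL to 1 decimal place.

18.0 mcg/mL

The dosing interval is 1 half-life, so f = 2^(−1) = 0.5.
Accumulation ratio R = 1/(1 − f) = 1/0.5 = 2/1.
Single-dose peak C₀ = D/Vd = 180/20 = 9 mcg/mL.
Steady-state peak Cmax,ss = C₀·R = 9 × 2/1 ≈ 18.000 mcg/mL.
Peak 18.0 mcg/mL vs MTC 25 mcg/mL: below toxic threshold.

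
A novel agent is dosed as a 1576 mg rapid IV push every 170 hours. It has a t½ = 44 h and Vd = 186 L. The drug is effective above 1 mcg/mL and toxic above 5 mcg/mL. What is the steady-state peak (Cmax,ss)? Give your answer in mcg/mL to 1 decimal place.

k = ln2/t½ = ln2/44 ≈ 0.015753 h⁻¹; fraction remaining f = e^(−kτ) = e^(−0.015753×170) ≈ 0.0687.
At steady state, accumulation factor R = 1/(1 − e^(−kτ)) ≈ 1.0738.
Each bolus raises the concentration by D/Vd = 1576/186 ≈ 8.473 mcg/mL.
Steady-state peak Cmax,ss = C₀·R ≈ 8.473 × 1.0738 ≈ 9.098 mcg/mL.
Peak 9.1 mcg/mL vs MTC 5 mcg/mL: exceeds toxic threshold.

9.1 mcg/mL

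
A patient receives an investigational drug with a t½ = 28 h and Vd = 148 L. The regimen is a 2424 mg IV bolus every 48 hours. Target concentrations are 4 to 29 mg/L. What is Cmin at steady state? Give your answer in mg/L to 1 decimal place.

τ/t½ = 48/28 ≈ 1.7143, so fraction remaining f = (1/2)^(48/28) ≈ 0.3048.
At steady state, accumulation factor R = 1/(1 − e^(−kτ)) ≈ 1.4384.
Each bolus raises the concentration by D/Vd = 2424/148 ≈ 16.378 mg/L.
Steady-state peak Cmax,ss = C₀·R ≈ 16.378 × 1.4384 ≈ 23.558 mg/L.
Steady-state trough Cmin,ss = Cmax,ss·f ≈ 23.558 × 0.3048 ≈ 7.180 mg/L.
Trough 7.2 mg/L vs MEC 4 mg/L: adequate.

7.2 mg/L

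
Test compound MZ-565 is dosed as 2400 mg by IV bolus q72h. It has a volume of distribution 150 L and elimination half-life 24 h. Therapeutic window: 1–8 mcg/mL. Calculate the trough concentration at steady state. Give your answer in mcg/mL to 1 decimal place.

2.3 mcg/mL

τ = 72 h = 3 half-lives, so f = (1/2)^3 = 0.125.
At steady state, R = 1/(1 − 0.125) = 8/7.
Single-dose peak C₀ = D/Vd = 2400/150 = 16 mcg/mL.
Steady-state peak Cmax,ss = C₀·R = 16 × 8/7 ≈ 18.286 mcg/mL.
Steady-state trough Cmin,ss = Cmax,ss·f ≈ 18.286 × 0.125 ≈ 2.286 mcg/mL.
Trough 2.3 mcg/mL vs MEC 1 mcg/mL: adequate.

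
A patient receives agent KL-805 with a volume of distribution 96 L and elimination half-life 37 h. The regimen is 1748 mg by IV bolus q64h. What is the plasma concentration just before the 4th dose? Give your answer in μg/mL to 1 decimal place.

7.6 μg/mL

f = (1/2)^(τ/t½) = (1/2)^(64/37) ≈ 0.3015.
C₀ = D/Vd = 1748/96 ≈ 18.208 μg/mL.
Before the 4th dose, 3 doses have been given. Superposition: Cmin = C₀·(f + f² + … + f^3).
≈ 18.208 × (0.3015 + 0.0909 + 0.0274) ≈ 18.208 × 0.4198 ≈ 7.644 μg/mL.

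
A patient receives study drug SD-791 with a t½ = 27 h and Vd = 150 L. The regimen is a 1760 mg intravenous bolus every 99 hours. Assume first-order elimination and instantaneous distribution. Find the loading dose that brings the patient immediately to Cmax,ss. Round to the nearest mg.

f = (1/2)^(99/27) ≈ 0.078745; accumulation ratio R = 1/(1−f) ≈ 1.08548.
Loading dose to hit Cmax,ss on first dose: D_load = D_maint·R ≈ 1760 × 1.08548 ≈ 1910.44 mg.

1910 mg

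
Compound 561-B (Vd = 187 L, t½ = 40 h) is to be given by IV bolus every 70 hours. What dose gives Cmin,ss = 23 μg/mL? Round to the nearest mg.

τ/t½ = 70/40 ≈ 1.75, so f = (1/2)^(70/40) ≈ 0.297302.
Cmin,ss = (D/Vd)·f/(1−f), so D = Cmin,ss·Vd·(1−f)/f.
D = 23 × 187 × (1−f)/f ≈ 23 × 187 × 2.36358 ≈ 10165.76 mg.

10166 mg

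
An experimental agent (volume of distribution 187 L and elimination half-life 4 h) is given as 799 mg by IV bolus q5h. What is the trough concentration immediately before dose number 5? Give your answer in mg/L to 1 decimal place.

3.0 mg/L

f = (1/2)^(τ/t½) = (1/2)^(5/4) ≈ 0.4204.
C₀ = D/Vd = 799/187 ≈ 4.273 mg/L.
Before the 5th dose, 4 doses have been given. Superposition: Cmin = C₀·(f + f² + … + f^4).
≈ 4.273 × (0.4204 + 0.1767 + 0.0743 + 0.0312) ≈ 4.273 × 0.7026 ≈ 3.002 mg/L.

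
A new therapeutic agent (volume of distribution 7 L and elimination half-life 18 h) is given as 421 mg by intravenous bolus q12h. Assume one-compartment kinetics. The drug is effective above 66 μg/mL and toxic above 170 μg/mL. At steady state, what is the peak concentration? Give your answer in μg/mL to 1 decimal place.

Over one 12-h interval, 12/18 ≈ 0.66667 half-lives elapse, leaving f ≈ 0.6300 of each dose.
At steady state, accumulation factor R = 1/(1 − e^(−kτ)) ≈ 2.7027.
Single-dose peak C₀ = D/Vd = 421/7 ≈ 60.143 μg/mL.
Steady-state peak Cmax,ss = C₀·R ≈ 60.143 × 2.7027 ≈ 162.548 μg/mL.
Peak 162.5 μg/mL vs MTC 170 μg/mL: below toxic threshold.

162.5 μg/mL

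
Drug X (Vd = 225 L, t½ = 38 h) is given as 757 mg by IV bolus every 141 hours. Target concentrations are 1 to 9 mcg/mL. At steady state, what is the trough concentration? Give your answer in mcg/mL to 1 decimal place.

k = ln2/t½ = ln2/38 ≈ 0.018241 h⁻¹; fraction remaining f = e^(−kτ) = e^(−0.018241×141) ≈ 0.0764.
Accumulation ratio R = 1/(1 − f) ≈ 1/0.9236 ≈ 1.0827.
Single-dose peak C₀ = D/Vd = 757/225 ≈ 3.364 mcg/mL.
Cmax,ss = C₀/(1 − f) ≈ 3.364/0.9236 ≈ 3.642 mcg/mL.
Steady-state trough Cmin,ss = Cmax,ss·f ≈ 3.642 × 0.0764 ≈ 0.278 mcg/mL.
Trough 0.3 mcg/mL vs MEC 1 mcg/mL: subtherapeutic.

0.3 mcg/mL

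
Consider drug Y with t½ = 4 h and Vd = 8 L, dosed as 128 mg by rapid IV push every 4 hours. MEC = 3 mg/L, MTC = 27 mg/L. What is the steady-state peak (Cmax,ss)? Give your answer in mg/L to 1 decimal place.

32.0 mg/L

The dosing interval is 1 half-life, so f = 2^(−1) = 0.5.
Accumulation ratio R = 1/(1 − f) = 1/0.5 = 2/1.
Single-dose peak C₀ = D/Vd = 128/8 = 16 mg/L.
Steady-state peak Cmax,ss = C₀·R = 16 × 2/1 ≈ 32.000 mg/L.
Peak 32.0 mg/L vs MTC 27 mg/L: exceeds toxic threshold.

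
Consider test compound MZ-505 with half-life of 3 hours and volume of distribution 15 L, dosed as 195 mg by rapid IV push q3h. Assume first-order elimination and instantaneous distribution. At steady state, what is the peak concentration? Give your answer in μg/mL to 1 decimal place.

26.0 μg/mL

τ = 3 h = 1 half-life, so f = (1/2)^1 = 0.5.
At steady state, R = 1/(1 − 0.5) = 2/1.
Single-dose peak C₀ = D/Vd = 195/15 = 13 μg/mL.
Steady-state peak Cmax,ss = C₀·R = 13 × 2/1 ≈ 26.000 μg/mL.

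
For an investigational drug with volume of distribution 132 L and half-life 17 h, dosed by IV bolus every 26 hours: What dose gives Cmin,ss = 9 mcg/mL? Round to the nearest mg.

2241 mg

τ/t½ = 26/17 ≈ 1.5294, so f = (1/2)^(26/17) ≈ 0.346419.
Cmin,ss = (D/Vd)·f/(1−f), so D = Cmin,ss·Vd·(1−f)/f.
D = 9 × 132 × (1−f)/f ≈ 9 × 132 × 1.88668 ≈ 2241.38 mg.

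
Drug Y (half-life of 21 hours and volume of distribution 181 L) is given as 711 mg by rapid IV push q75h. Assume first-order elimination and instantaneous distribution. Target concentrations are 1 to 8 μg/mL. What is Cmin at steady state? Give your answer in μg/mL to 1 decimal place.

Over one 75-h interval, 75/21 ≈ 3.5714 half-lives elapse, leaving f ≈ 0.0841 of each dose.
At steady state, accumulation factor R = 1/(1 − e^(−kτ)) ≈ 1.0918.
Single-dose peak C₀ = D/Vd = 711/181 ≈ 3.928 μg/mL.
Cmax,ss = C₀/(1 − f) ≈ 3.928/0.9159 ≈ 4.289 μg/mL.
One interval later, Cmin,ss = Cmax,ss·e^(−kτ) ≈ 4.289 × 0.0841 ≈ 0.361 μg/mL.
Trough 0.4 μg/mL vs MEC 1 μg/mL: subtherapeutic.

0.4 μg/mL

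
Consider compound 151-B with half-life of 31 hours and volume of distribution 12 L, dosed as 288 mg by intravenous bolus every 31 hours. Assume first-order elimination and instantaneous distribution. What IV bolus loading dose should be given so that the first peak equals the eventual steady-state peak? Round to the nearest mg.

576 mg

f = (1/2)^(31/31) ≈ 0.500000; accumulation ratio R = 1/(1−f) ≈ 2.00000.
Loading dose to hit Cmax,ss on first dose: D_load = D_maint·R ≈ 288 × 2.00000 ≈ 576.00 mg.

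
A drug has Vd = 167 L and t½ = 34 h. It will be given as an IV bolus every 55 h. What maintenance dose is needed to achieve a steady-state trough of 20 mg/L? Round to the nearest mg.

τ/t½ = 55/34 ≈ 1.6176, so f = (1/2)^(55/34) ≈ 0.325866.
Cmin,ss = (D/Vd)·f/(1−f), so D = Cmin,ss·Vd·(1−f)/f.
D = 20 × 167 × (1−f)/f ≈ 20 × 167 × 2.06875 ≈ 6909.62 mg.

6910 mg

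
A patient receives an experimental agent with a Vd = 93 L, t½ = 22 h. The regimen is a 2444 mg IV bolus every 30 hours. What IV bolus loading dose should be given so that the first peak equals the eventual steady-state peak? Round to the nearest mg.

f = (1/2)^(30/22) ≈ 0.388602; accumulation ratio R = 1/(1−f) ≈ 1.63560.
Loading dose to hit Cmax,ss on first dose: D_load = D_maint·R ≈ 2444 × 1.63560 ≈ 3997.41 mg.

3997 mg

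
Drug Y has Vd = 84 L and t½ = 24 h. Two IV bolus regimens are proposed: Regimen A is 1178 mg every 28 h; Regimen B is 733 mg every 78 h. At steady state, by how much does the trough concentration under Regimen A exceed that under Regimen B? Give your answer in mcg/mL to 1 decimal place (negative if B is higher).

10.2 mcg/mL

Regimen A: f = (1/2)^(28/24) ≈ 0.4454; Cmin,ss = (1178/84)·f/(1−f) ≈ 11.263 mcg/mL.
Regimen B: f = (1/2)^(78/24) ≈ 0.1051; Cmin,ss = (733/84)·f/(1−f) ≈ 1.025 mcg/mL.
Difference ≈ 11.263 − 1.025 ≈ 10.238 mcg/mL.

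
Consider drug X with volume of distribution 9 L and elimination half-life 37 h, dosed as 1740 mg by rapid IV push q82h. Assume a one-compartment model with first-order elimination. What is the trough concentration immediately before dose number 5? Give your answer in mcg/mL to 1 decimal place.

f = (1/2)^(τ/t½) = (1/2)^(82/37) ≈ 0.2152.
C₀ = D/Vd = 1740/9 ≈ 193.333 mcg/mL.
Before the 5th dose, 4 doses have been given. Superposition: Cmin = C₀·(f + f² + … + f^4).
≈ 193.333 × (0.2152 + 0.0463 + 0.0100 + 0.0021) ≈ 193.333 × 0.2736 ≈ 52.896 mcg/mL.

52.9 mcg/mL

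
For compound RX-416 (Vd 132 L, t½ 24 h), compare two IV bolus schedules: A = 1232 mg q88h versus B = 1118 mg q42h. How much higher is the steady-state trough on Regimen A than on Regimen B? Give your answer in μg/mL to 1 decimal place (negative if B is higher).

Regimen A: f = (1/2)^(88/24) ≈ 0.0787; Cmin,ss = (1232/132)·f/(1−f) ≈ 0.797 μg/mL.
Regimen B: f = (1/2)^(42/24) ≈ 0.2973; Cmin,ss = (1118/132)·f/(1−f) ≈ 3.583 μg/mL.
Difference ≈ 0.797 − 3.583 ≈ -2.786 μg/mL.

-2.8 μg/mL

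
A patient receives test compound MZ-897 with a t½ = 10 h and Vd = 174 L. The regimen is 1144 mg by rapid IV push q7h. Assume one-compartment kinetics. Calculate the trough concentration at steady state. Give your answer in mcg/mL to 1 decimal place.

10.5 mcg/mL

Over one 7-h interval, 7/10 ≈ 0.7 half-lives elapse, leaving f ≈ 0.6156 of each dose.
Single-dose peak C₀ = D/Vd = 1144/174 ≈ 6.575 mcg/mL.
Steady-state trough Cmin,ss = C₀·f/(1−f) ≈ 6.575 × 0.6156/0.3844 ≈ 10.530 mcg/mL.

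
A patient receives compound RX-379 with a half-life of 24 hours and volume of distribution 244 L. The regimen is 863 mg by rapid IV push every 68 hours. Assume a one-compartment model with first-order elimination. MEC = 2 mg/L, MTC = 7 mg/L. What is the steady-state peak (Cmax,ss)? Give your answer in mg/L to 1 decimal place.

τ/t½ = 68/24 ≈ 2.8333, so fraction remaining f = (1/2)^(68/24) ≈ 0.1403.
At steady state, accumulation factor R = 1/(1 − e^(−kτ)) ≈ 1.1632.
Single-dose peak C₀ = D/Vd = 863/244 ≈ 3.537 mg/L.
Steady-state peak Cmax,ss = C₀·R ≈ 3.537 × 1.1632 ≈ 4.114 mg/L.
Peak 4.1 mg/L vs MTC 7 mg/L: below toxic threshold.

4.1 mg/L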